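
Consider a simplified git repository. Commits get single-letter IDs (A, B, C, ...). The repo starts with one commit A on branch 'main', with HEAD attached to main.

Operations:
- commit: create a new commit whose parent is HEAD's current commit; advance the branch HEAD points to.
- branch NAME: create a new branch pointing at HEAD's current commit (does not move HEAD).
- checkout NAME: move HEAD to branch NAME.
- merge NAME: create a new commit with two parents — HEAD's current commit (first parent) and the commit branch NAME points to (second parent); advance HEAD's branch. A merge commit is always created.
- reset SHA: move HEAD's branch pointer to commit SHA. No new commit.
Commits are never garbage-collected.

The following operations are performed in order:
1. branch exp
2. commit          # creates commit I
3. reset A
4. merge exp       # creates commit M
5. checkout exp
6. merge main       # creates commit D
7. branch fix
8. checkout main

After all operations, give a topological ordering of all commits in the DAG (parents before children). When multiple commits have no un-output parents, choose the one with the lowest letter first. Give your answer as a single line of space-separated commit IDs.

After op 1 (branch): HEAD=main@A [exp=A main=A]
After op 2 (commit): HEAD=main@I [exp=A main=I]
After op 3 (reset): HEAD=main@A [exp=A main=A]
After op 4 (merge): HEAD=main@M [exp=A main=M]
After op 5 (checkout): HEAD=exp@A [exp=A main=M]
After op 6 (merge): HEAD=exp@D [exp=D main=M]
After op 7 (branch): HEAD=exp@D [exp=D fix=D main=M]
After op 8 (checkout): HEAD=main@M [exp=D fix=D main=M]
commit A: parents=[]
commit D: parents=['A', 'M']
commit I: parents=['A']
commit M: parents=['A', 'A']

Answer: A I M D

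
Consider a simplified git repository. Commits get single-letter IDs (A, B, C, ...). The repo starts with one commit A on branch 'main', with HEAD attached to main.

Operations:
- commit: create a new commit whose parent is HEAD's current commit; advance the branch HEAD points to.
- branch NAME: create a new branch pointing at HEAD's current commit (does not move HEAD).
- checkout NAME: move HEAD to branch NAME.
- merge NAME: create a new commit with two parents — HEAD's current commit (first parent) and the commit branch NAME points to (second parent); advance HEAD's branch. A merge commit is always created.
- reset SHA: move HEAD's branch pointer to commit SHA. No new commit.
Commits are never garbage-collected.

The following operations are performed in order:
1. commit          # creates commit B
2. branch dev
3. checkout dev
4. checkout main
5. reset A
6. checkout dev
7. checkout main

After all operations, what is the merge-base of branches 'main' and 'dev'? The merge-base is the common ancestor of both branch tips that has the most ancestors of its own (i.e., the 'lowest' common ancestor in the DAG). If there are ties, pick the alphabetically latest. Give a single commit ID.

After op 1 (commit): HEAD=main@B [main=B]
After op 2 (branch): HEAD=main@B [dev=B main=B]
After op 3 (checkout): HEAD=dev@B [dev=B main=B]
After op 4 (checkout): HEAD=main@B [dev=B main=B]
After op 5 (reset): HEAD=main@A [dev=B main=A]
After op 6 (checkout): HEAD=dev@B [dev=B main=A]
After op 7 (checkout): HEAD=main@A [dev=B main=A]
ancestors(main=A): ['A']
ancestors(dev=B): ['A', 'B']
common: ['A']

Answer: A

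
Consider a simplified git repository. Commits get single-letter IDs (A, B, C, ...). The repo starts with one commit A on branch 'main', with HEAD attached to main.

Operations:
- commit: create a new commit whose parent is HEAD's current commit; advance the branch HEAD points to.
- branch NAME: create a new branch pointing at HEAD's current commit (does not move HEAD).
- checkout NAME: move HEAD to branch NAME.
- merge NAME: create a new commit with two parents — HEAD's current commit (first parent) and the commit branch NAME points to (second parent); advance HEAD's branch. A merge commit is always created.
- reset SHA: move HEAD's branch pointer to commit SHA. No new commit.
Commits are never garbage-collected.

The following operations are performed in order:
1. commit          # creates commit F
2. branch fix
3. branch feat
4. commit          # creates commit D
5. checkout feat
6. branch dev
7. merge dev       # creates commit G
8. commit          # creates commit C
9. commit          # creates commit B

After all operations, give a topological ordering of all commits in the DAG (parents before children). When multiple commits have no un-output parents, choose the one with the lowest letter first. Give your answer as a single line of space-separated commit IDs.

Answer: A F D G C B

Derivation:
After op 1 (commit): HEAD=main@F [main=F]
After op 2 (branch): HEAD=main@F [fix=F main=F]
After op 3 (branch): HEAD=main@F [feat=F fix=F main=F]
After op 4 (commit): HEAD=main@D [feat=F fix=F main=D]
After op 5 (checkout): HEAD=feat@F [feat=F fix=F main=D]
After op 6 (branch): HEAD=feat@F [dev=F feat=F fix=F main=D]
After op 7 (merge): HEAD=feat@G [dev=F feat=G fix=F main=D]
After op 8 (commit): HEAD=feat@C [dev=F feat=C fix=F main=D]
After op 9 (commit): HEAD=feat@B [dev=F feat=B fix=F main=D]
commit A: parents=[]
commit B: parents=['C']
commit C: parents=['G']
commit D: parents=['F']
commit F: parents=['A']
commit G: parents=['F', 'F']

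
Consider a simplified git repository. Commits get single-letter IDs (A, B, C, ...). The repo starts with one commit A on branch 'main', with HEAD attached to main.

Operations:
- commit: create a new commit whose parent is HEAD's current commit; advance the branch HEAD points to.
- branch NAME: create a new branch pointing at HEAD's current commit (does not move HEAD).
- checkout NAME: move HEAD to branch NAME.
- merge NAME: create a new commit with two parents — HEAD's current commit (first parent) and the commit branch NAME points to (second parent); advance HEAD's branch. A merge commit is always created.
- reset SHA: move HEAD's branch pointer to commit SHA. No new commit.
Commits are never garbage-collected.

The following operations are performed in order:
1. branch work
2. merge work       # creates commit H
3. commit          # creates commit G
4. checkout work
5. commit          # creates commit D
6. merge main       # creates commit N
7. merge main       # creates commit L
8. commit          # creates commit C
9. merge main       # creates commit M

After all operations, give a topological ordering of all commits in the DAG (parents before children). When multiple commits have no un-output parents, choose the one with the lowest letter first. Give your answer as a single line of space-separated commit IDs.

Answer: A D H G N L C M

Derivation:
After op 1 (branch): HEAD=main@A [main=A work=A]
After op 2 (merge): HEAD=main@H [main=H work=A]
After op 3 (commit): HEAD=main@G [main=G work=A]
After op 4 (checkout): HEAD=work@A [main=G work=A]
After op 5 (commit): HEAD=work@D [main=G work=D]
After op 6 (merge): HEAD=work@N [main=G work=N]
After op 7 (merge): HEAD=work@L [main=G work=L]
After op 8 (commit): HEAD=work@C [main=G work=C]
After op 9 (merge): HEAD=work@M [main=G work=M]
commit A: parents=[]
commit C: parents=['L']
commit D: parents=['A']
commit G: parents=['H']
commit H: parents=['A', 'A']
commit L: parents=['N', 'G']
commit M: parents=['C', 'G']
commit N: parents=['D', 'G']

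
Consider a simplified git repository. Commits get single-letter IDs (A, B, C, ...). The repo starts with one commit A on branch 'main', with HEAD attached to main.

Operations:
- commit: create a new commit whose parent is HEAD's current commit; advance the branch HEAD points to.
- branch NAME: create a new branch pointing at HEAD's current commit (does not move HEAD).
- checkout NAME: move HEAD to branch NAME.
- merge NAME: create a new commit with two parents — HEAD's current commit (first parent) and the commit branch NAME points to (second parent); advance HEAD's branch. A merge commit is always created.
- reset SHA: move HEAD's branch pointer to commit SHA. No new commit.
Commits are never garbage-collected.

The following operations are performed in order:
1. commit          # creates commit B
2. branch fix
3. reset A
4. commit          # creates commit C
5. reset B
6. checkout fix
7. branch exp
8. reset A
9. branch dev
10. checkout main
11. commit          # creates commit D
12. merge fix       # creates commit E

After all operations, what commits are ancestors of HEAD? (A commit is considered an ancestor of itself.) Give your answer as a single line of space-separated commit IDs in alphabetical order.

Answer: A B D E

Derivation:
After op 1 (commit): HEAD=main@B [main=B]
After op 2 (branch): HEAD=main@B [fix=B main=B]
After op 3 (reset): HEAD=main@A [fix=B main=A]
After op 4 (commit): HEAD=main@C [fix=B main=C]
After op 5 (reset): HEAD=main@B [fix=B main=B]
After op 6 (checkout): HEAD=fix@B [fix=B main=B]
After op 7 (branch): HEAD=fix@B [exp=B fix=B main=B]
After op 8 (reset): HEAD=fix@A [exp=B fix=A main=B]
After op 9 (branch): HEAD=fix@A [dev=A exp=B fix=A main=B]
After op 10 (checkout): HEAD=main@B [dev=A exp=B fix=A main=B]
After op 11 (commit): HEAD=main@D [dev=A exp=B fix=A main=D]
After op 12 (merge): HEAD=main@E [dev=A exp=B fix=A main=E]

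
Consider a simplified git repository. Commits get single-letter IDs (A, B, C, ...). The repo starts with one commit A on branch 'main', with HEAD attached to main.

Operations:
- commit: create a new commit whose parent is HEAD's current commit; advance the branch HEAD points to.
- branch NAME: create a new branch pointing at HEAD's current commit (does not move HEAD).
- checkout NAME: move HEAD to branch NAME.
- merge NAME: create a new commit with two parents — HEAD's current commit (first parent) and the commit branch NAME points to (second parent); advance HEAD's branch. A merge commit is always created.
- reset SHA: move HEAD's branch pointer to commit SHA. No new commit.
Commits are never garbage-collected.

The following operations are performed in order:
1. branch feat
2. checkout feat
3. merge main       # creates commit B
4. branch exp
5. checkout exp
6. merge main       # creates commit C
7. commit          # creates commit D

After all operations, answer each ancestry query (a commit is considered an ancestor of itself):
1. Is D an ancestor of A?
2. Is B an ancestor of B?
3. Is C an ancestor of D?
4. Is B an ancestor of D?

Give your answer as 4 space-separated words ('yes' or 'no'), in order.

After op 1 (branch): HEAD=main@A [feat=A main=A]
After op 2 (checkout): HEAD=feat@A [feat=A main=A]
After op 3 (merge): HEAD=feat@B [feat=B main=A]
After op 4 (branch): HEAD=feat@B [exp=B feat=B main=A]
After op 5 (checkout): HEAD=exp@B [exp=B feat=B main=A]
After op 6 (merge): HEAD=exp@C [exp=C feat=B main=A]
After op 7 (commit): HEAD=exp@D [exp=D feat=B main=A]
ancestors(A) = {A}; D in? no
ancestors(B) = {A,B}; B in? yes
ancestors(D) = {A,B,C,D}; C in? yes
ancestors(D) = {A,B,C,D}; B in? yes

Answer: no yes yes yes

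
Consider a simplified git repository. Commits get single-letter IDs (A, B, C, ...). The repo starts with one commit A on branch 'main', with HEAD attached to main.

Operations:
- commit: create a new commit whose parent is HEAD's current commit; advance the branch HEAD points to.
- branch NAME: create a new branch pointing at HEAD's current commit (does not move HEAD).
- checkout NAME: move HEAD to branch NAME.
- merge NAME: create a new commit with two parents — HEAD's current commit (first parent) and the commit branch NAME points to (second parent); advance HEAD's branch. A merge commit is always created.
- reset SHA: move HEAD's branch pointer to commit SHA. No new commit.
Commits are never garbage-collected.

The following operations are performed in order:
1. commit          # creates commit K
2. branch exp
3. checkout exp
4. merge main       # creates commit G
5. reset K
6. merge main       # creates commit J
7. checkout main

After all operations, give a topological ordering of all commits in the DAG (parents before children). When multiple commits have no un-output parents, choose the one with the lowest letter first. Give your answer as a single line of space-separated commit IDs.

After op 1 (commit): HEAD=main@K [main=K]
After op 2 (branch): HEAD=main@K [exp=K main=K]
After op 3 (checkout): HEAD=exp@K [exp=K main=K]
After op 4 (merge): HEAD=exp@G [exp=G main=K]
After op 5 (reset): HEAD=exp@K [exp=K main=K]
After op 6 (merge): HEAD=exp@J [exp=J main=K]
After op 7 (checkout): HEAD=main@K [exp=J main=K]
commit A: parents=[]
commit G: parents=['K', 'K']
commit J: parents=['K', 'K']
commit K: parents=['A']

Answer: A K G J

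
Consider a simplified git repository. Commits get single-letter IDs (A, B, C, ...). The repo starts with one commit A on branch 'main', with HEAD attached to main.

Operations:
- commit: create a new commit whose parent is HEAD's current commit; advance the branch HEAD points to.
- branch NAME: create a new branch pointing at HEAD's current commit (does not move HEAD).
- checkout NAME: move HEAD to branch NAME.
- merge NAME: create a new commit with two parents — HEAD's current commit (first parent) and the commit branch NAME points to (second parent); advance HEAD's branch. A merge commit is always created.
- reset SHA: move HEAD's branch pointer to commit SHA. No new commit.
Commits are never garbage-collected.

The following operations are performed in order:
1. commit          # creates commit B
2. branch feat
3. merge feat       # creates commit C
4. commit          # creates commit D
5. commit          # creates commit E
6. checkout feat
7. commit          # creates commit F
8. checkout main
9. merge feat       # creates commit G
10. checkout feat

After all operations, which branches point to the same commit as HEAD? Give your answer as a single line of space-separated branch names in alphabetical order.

After op 1 (commit): HEAD=main@B [main=B]
After op 2 (branch): HEAD=main@B [feat=B main=B]
After op 3 (merge): HEAD=main@C [feat=B main=C]
After op 4 (commit): HEAD=main@D [feat=B main=D]
After op 5 (commit): HEAD=main@E [feat=B main=E]
After op 6 (checkout): HEAD=feat@B [feat=B main=E]
After op 7 (commit): HEAD=feat@F [feat=F main=E]
After op 8 (checkout): HEAD=main@E [feat=F main=E]
After op 9 (merge): HEAD=main@G [feat=F main=G]
After op 10 (checkout): HEAD=feat@F [feat=F main=G]

Answer: feat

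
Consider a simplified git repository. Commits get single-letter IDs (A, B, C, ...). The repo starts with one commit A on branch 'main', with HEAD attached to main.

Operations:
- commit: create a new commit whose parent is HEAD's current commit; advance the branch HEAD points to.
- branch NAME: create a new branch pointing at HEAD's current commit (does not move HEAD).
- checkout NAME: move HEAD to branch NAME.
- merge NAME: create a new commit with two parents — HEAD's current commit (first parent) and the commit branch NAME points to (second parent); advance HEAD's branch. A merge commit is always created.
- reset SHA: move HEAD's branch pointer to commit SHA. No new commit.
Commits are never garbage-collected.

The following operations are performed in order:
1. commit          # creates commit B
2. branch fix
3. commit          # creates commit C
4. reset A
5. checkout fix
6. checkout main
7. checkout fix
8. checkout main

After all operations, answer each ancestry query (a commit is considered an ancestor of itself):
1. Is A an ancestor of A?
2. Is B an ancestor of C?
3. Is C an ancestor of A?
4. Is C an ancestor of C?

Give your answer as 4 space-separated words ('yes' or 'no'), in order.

Answer: yes yes no yes

Derivation:
After op 1 (commit): HEAD=main@B [main=B]
After op 2 (branch): HEAD=main@B [fix=B main=B]
After op 3 (commit): HEAD=main@C [fix=B main=C]
After op 4 (reset): HEAD=main@A [fix=B main=A]
After op 5 (checkout): HEAD=fix@B [fix=B main=A]
After op 6 (checkout): HEAD=main@A [fix=B main=A]
After op 7 (checkout): HEAD=fix@B [fix=B main=A]
After op 8 (checkout): HEAD=main@A [fix=B main=A]
ancestors(A) = {A}; A in? yes
ancestors(C) = {A,B,C}; B in? yes
ancestors(A) = {A}; C in? no
ancestors(C) = {A,B,C}; C in? yes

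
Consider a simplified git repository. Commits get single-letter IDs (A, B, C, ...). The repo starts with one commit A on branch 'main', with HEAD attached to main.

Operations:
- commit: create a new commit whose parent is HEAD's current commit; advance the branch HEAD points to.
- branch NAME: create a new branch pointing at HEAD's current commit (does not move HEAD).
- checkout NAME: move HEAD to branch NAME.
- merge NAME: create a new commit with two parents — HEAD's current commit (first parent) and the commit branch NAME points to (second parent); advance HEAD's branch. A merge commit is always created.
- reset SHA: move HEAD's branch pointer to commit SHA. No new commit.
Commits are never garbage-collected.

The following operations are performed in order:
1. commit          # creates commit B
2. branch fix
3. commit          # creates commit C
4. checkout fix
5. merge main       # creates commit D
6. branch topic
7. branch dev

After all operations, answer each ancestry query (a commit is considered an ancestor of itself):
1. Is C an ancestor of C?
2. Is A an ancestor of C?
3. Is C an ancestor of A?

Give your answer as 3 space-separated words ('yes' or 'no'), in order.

Answer: yes yes no

Derivation:
After op 1 (commit): HEAD=main@B [main=B]
After op 2 (branch): HEAD=main@B [fix=B main=B]
After op 3 (commit): HEAD=main@C [fix=B main=C]
After op 4 (checkout): HEAD=fix@B [fix=B main=C]
After op 5 (merge): HEAD=fix@D [fix=D main=C]
After op 6 (branch): HEAD=fix@D [fix=D main=C topic=D]
After op 7 (branch): HEAD=fix@D [dev=D fix=D main=C topic=D]
ancestors(C) = {A,B,C}; C in? yes
ancestors(C) = {A,B,C}; A in? yes
ancestors(A) = {A}; C in? no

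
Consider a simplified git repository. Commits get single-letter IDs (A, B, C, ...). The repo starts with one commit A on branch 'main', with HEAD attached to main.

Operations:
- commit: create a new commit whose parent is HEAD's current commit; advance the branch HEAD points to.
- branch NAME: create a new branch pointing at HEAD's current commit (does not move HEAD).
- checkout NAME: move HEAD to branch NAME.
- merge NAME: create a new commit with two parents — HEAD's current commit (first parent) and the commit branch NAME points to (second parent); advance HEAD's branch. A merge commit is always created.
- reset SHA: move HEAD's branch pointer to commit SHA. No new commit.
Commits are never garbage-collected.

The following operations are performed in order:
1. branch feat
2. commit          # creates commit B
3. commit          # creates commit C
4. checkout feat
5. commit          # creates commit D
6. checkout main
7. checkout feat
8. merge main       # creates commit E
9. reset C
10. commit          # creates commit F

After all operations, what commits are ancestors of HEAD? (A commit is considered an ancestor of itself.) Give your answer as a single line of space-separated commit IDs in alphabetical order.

After op 1 (branch): HEAD=main@A [feat=A main=A]
After op 2 (commit): HEAD=main@B [feat=A main=B]
After op 3 (commit): HEAD=main@C [feat=A main=C]
After op 4 (checkout): HEAD=feat@A [feat=A main=C]
After op 5 (commit): HEAD=feat@D [feat=D main=C]
After op 6 (checkout): HEAD=main@C [feat=D main=C]
After op 7 (checkout): HEAD=feat@D [feat=D main=C]
After op 8 (merge): HEAD=feat@E [feat=E main=C]
After op 9 (reset): HEAD=feat@C [feat=C main=C]
After op 10 (commit): HEAD=feat@F [feat=F main=C]

Answer: A B C F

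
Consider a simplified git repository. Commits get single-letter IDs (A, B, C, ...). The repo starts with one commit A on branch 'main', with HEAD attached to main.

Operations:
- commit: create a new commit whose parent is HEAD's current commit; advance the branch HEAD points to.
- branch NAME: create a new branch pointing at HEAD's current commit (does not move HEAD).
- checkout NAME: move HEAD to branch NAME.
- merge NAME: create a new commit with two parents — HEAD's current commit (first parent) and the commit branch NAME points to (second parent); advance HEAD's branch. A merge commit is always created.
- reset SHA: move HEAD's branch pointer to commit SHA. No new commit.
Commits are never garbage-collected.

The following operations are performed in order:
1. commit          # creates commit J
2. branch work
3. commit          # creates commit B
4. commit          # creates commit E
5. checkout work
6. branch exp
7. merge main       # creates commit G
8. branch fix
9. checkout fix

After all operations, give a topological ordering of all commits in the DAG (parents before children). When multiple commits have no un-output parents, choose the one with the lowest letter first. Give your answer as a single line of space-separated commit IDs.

Answer: A J B E G

Derivation:
After op 1 (commit): HEAD=main@J [main=J]
After op 2 (branch): HEAD=main@J [main=J work=J]
After op 3 (commit): HEAD=main@B [main=B work=J]
After op 4 (commit): HEAD=main@E [main=E work=J]
After op 5 (checkout): HEAD=work@J [main=E work=J]
After op 6 (branch): HEAD=work@J [exp=J main=E work=J]
After op 7 (merge): HEAD=work@G [exp=J main=E work=G]
After op 8 (branch): HEAD=work@G [exp=J fix=G main=E work=G]
After op 9 (checkout): HEAD=fix@G [exp=J fix=G main=E work=G]
commit A: parents=[]
commit B: parents=['J']
commit E: parents=['B']
commit G: parents=['J', 'E']
commit J: parents=['A']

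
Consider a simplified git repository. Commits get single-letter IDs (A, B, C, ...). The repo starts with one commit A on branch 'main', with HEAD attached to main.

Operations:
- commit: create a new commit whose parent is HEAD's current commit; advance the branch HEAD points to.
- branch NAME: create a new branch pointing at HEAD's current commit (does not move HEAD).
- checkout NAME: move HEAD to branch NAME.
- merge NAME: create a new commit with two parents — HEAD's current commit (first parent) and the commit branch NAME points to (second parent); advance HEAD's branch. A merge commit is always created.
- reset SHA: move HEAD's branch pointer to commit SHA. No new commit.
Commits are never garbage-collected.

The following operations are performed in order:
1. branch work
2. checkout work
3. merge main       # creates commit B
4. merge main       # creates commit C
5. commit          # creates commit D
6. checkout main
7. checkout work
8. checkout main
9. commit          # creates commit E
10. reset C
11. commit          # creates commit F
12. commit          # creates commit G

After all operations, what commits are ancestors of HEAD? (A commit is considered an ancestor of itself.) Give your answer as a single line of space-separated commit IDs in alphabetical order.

After op 1 (branch): HEAD=main@A [main=A work=A]
After op 2 (checkout): HEAD=work@A [main=A work=A]
After op 3 (merge): HEAD=work@B [main=A work=B]
After op 4 (merge): HEAD=work@C [main=A work=C]
After op 5 (commit): HEAD=work@D [main=A work=D]
After op 6 (checkout): HEAD=main@A [main=A work=D]
After op 7 (checkout): HEAD=work@D [main=A work=D]
After op 8 (checkout): HEAD=main@A [main=A work=D]
After op 9 (commit): HEAD=main@E [main=E work=D]
After op 10 (reset): HEAD=main@C [main=C work=D]
After op 11 (commit): HEAD=main@F [main=F work=D]
After op 12 (commit): HEAD=main@G [main=G work=D]

Answer: A B C F G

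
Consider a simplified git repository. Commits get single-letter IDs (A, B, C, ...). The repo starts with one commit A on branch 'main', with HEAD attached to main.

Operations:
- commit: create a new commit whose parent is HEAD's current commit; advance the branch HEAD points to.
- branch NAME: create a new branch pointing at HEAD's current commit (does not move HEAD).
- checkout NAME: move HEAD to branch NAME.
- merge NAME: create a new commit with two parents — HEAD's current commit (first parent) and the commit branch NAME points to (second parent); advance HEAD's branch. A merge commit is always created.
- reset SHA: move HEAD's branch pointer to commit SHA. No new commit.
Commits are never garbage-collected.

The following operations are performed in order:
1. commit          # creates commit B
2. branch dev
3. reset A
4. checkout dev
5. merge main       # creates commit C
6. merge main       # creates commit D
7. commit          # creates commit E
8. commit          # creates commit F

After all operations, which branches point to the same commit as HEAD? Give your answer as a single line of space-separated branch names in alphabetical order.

After op 1 (commit): HEAD=main@B [main=B]
After op 2 (branch): HEAD=main@B [dev=B main=B]
After op 3 (reset): HEAD=main@A [dev=B main=A]
After op 4 (checkout): HEAD=dev@B [dev=B main=A]
After op 5 (merge): HEAD=dev@C [dev=C main=A]
After op 6 (merge): HEAD=dev@D [dev=D main=A]
After op 7 (commit): HEAD=dev@E [dev=E main=A]
After op 8 (commit): HEAD=dev@F [dev=F main=A]

Answer: dev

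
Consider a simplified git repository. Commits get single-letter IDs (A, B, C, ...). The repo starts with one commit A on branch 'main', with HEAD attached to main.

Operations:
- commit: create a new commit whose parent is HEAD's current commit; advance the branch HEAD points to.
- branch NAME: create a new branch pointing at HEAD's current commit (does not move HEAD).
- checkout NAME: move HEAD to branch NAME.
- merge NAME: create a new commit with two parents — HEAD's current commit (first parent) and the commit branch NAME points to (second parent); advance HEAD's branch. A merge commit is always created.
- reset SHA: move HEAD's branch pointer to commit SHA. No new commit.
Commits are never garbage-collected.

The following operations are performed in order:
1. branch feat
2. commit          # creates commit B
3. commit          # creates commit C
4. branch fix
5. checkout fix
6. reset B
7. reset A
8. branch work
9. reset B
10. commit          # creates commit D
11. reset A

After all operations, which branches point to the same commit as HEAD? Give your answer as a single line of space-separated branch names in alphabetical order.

After op 1 (branch): HEAD=main@A [feat=A main=A]
After op 2 (commit): HEAD=main@B [feat=A main=B]
After op 3 (commit): HEAD=main@C [feat=A main=C]
After op 4 (branch): HEAD=main@C [feat=A fix=C main=C]
After op 5 (checkout): HEAD=fix@C [feat=A fix=C main=C]
After op 6 (reset): HEAD=fix@B [feat=A fix=B main=C]
After op 7 (reset): HEAD=fix@A [feat=A fix=A main=C]
After op 8 (branch): HEAD=fix@A [feat=A fix=A main=C work=A]
After op 9 (reset): HEAD=fix@B [feat=A fix=B main=C work=A]
After op 10 (commit): HEAD=fix@D [feat=A fix=D main=C work=A]
After op 11 (reset): HEAD=fix@A [feat=A fix=A main=C work=A]

Answer: feat fix work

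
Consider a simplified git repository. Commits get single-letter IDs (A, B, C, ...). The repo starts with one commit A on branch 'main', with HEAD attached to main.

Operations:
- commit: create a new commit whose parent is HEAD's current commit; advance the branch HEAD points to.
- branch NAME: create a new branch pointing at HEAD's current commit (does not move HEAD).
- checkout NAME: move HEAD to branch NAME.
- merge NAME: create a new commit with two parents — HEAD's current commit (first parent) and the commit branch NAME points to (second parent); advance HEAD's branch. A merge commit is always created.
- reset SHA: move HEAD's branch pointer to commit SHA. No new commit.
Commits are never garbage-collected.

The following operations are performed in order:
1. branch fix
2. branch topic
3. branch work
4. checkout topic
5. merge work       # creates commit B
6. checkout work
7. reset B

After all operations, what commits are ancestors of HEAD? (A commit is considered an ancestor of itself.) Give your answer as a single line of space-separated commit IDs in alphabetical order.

After op 1 (branch): HEAD=main@A [fix=A main=A]
After op 2 (branch): HEAD=main@A [fix=A main=A topic=A]
After op 3 (branch): HEAD=main@A [fix=A main=A topic=A work=A]
After op 4 (checkout): HEAD=topic@A [fix=A main=A topic=A work=A]
After op 5 (merge): HEAD=topic@B [fix=A main=A topic=B work=A]
After op 6 (checkout): HEAD=work@A [fix=A main=A topic=B work=A]
After op 7 (reset): HEAD=work@B [fix=A main=A topic=B work=B]

Answer: A B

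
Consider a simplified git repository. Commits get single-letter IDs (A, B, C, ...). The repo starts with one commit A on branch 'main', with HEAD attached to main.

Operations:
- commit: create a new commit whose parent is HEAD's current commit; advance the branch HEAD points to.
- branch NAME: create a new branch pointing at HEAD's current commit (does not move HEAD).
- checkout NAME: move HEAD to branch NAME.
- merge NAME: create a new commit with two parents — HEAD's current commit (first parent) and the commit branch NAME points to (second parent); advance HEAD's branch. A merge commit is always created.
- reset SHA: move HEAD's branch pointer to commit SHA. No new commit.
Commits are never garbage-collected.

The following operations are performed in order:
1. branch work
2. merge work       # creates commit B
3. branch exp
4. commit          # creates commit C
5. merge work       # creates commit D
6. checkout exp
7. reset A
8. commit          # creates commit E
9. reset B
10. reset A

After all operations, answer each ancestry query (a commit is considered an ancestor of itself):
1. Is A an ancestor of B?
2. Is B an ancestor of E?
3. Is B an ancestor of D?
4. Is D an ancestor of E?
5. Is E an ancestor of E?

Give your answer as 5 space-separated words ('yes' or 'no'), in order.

Answer: yes no yes no yes

Derivation:
After op 1 (branch): HEAD=main@A [main=A work=A]
After op 2 (merge): HEAD=main@B [main=B work=A]
After op 3 (branch): HEAD=main@B [exp=B main=B work=A]
After op 4 (commit): HEAD=main@C [exp=B main=C work=A]
After op 5 (merge): HEAD=main@D [exp=B main=D work=A]
After op 6 (checkout): HEAD=exp@B [exp=B main=D work=A]
After op 7 (reset): HEAD=exp@A [exp=A main=D work=A]
After op 8 (commit): HEAD=exp@E [exp=E main=D work=A]
After op 9 (reset): HEAD=exp@B [exp=B main=D work=A]
After op 10 (reset): HEAD=exp@A [exp=A main=D work=A]
ancestors(B) = {A,B}; A in? yes
ancestors(E) = {A,E}; B in? no
ancestors(D) = {A,B,C,D}; B in? yes
ancestors(E) = {A,E}; D in? no
ancestors(E) = {A,E}; E in? yes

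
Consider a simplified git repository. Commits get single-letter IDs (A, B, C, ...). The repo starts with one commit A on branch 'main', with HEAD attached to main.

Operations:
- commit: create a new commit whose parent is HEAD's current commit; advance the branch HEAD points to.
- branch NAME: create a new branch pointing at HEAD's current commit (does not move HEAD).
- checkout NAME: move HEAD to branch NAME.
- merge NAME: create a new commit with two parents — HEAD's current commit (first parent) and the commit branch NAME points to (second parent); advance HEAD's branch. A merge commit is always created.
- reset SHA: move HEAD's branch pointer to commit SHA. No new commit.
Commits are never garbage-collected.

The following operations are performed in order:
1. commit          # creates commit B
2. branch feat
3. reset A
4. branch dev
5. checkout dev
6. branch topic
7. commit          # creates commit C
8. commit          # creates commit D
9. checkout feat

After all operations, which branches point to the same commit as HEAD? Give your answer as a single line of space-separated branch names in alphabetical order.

After op 1 (commit): HEAD=main@B [main=B]
After op 2 (branch): HEAD=main@B [feat=B main=B]
After op 3 (reset): HEAD=main@A [feat=B main=A]
After op 4 (branch): HEAD=main@A [dev=A feat=B main=A]
After op 5 (checkout): HEAD=dev@A [dev=A feat=B main=A]
After op 6 (branch): HEAD=dev@A [dev=A feat=B main=A topic=A]
After op 7 (commit): HEAD=dev@C [dev=C feat=B main=A topic=A]
After op 8 (commit): HEAD=dev@D [dev=D feat=B main=A topic=A]
After op 9 (checkout): HEAD=feat@B [dev=D feat=B main=A topic=A]

Answer: feat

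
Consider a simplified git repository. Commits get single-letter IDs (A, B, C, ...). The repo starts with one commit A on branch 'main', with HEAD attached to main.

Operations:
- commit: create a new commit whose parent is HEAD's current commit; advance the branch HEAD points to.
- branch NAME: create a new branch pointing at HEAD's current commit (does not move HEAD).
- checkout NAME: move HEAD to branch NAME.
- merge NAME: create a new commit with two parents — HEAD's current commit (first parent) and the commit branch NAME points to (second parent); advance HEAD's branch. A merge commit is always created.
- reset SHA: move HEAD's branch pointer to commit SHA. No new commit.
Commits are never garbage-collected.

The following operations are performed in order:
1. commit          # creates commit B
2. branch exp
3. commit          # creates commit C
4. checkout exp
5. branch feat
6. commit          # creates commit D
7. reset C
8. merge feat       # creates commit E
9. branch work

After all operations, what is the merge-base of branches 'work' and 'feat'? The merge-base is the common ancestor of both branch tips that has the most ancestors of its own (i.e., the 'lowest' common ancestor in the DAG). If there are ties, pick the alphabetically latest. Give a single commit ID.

Answer: B

Derivation:
After op 1 (commit): HEAD=main@B [main=B]
After op 2 (branch): HEAD=main@B [exp=B main=B]
After op 3 (commit): HEAD=main@C [exp=B main=C]
After op 4 (checkout): HEAD=exp@B [exp=B main=C]
After op 5 (branch): HEAD=exp@B [exp=B feat=B main=C]
After op 6 (commit): HEAD=exp@D [exp=D feat=B main=C]
After op 7 (reset): HEAD=exp@C [exp=C feat=B main=C]
After op 8 (merge): HEAD=exp@E [exp=E feat=B main=C]
After op 9 (branch): HEAD=exp@E [exp=E feat=B main=C work=E]
ancestors(work=E): ['A', 'B', 'C', 'E']
ancestors(feat=B): ['A', 'B']
common: ['A', 'B']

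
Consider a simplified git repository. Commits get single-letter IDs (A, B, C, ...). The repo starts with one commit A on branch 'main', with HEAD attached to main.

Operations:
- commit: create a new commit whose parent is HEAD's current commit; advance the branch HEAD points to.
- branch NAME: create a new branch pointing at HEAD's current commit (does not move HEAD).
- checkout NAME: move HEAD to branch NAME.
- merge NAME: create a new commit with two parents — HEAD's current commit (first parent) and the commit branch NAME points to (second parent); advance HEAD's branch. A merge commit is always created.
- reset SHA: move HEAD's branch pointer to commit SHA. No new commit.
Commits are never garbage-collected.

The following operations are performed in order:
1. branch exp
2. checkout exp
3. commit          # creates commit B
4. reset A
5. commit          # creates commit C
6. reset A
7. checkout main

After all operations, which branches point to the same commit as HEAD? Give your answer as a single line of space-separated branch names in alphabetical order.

Answer: exp main

Derivation:
After op 1 (branch): HEAD=main@A [exp=A main=A]
After op 2 (checkout): HEAD=exp@A [exp=A main=A]
After op 3 (commit): HEAD=exp@B [exp=B main=A]
After op 4 (reset): HEAD=exp@A [exp=A main=A]
After op 5 (commit): HEAD=exp@C [exp=C main=A]
After op 6 (reset): HEAD=exp@A [exp=A main=A]
After op 7 (checkout): HEAD=main@A [exp=A main=A]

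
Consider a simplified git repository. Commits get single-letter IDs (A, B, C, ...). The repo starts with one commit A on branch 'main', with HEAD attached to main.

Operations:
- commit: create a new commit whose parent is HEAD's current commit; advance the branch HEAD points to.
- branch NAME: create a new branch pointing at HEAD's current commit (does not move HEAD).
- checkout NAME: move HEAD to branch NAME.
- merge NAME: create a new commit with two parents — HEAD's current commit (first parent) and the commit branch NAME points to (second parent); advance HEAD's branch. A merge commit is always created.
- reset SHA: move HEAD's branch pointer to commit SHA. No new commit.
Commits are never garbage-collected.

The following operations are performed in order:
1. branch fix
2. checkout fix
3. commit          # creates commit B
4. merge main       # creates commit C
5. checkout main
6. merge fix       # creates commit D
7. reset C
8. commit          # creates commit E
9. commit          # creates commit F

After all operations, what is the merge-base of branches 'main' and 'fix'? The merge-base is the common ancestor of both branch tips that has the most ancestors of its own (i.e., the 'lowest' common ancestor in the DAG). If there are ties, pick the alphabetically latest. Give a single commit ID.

Answer: C

Derivation:
After op 1 (branch): HEAD=main@A [fix=A main=A]
After op 2 (checkout): HEAD=fix@A [fix=A main=A]
After op 3 (commit): HEAD=fix@B [fix=B main=A]
After op 4 (merge): HEAD=fix@C [fix=C main=A]
After op 5 (checkout): HEAD=main@A [fix=C main=A]
After op 6 (merge): HEAD=main@D [fix=C main=D]
After op 7 (reset): HEAD=main@C [fix=C main=C]
After op 8 (commit): HEAD=main@E [fix=C main=E]
After op 9 (commit): HEAD=main@F [fix=C main=F]
ancestors(main=F): ['A', 'B', 'C', 'E', 'F']
ancestors(fix=C): ['A', 'B', 'C']
common: ['A', 'B', 'C']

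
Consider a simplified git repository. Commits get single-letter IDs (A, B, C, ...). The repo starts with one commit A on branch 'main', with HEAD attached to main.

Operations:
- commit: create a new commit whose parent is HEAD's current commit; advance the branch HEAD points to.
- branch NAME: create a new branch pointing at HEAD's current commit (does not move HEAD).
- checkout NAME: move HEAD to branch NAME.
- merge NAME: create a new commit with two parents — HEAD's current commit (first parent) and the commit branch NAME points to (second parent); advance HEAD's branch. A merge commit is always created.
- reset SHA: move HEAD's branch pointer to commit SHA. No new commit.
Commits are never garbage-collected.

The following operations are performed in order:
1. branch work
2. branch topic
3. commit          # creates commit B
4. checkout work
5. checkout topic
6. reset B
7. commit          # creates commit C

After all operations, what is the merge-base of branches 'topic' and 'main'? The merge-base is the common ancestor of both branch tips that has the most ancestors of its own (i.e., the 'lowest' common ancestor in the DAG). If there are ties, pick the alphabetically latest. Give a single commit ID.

After op 1 (branch): HEAD=main@A [main=A work=A]
After op 2 (branch): HEAD=main@A [main=A topic=A work=A]
After op 3 (commit): HEAD=main@B [main=B topic=A work=A]
After op 4 (checkout): HEAD=work@A [main=B topic=A work=A]
After op 5 (checkout): HEAD=topic@A [main=B topic=A work=A]
After op 6 (reset): HEAD=topic@B [main=B topic=B work=A]
After op 7 (commit): HEAD=topic@C [main=B topic=C work=A]
ancestors(topic=C): ['A', 'B', 'C']
ancestors(main=B): ['A', 'B']
common: ['A', 'B']

Answer: B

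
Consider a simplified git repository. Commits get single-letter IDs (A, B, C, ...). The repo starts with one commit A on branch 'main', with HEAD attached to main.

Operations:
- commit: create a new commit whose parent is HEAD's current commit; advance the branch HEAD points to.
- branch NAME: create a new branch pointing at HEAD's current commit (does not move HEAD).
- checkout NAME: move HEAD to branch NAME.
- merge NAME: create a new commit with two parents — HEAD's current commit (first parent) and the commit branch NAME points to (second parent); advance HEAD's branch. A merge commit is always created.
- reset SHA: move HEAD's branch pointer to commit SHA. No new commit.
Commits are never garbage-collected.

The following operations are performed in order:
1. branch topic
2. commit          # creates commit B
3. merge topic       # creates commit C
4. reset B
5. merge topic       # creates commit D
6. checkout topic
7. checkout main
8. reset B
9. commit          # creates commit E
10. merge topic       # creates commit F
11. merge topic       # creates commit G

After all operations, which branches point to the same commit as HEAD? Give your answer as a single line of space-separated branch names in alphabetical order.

After op 1 (branch): HEAD=main@A [main=A topic=A]
After op 2 (commit): HEAD=main@B [main=B topic=A]
After op 3 (merge): HEAD=main@C [main=C topic=A]
After op 4 (reset): HEAD=main@B [main=B topic=A]
After op 5 (merge): HEAD=main@D [main=D topic=A]
After op 6 (checkout): HEAD=topic@A [main=D topic=A]
After op 7 (checkout): HEAD=main@D [main=D topic=A]
After op 8 (reset): HEAD=main@B [main=B topic=A]
After op 9 (commit): HEAD=main@E [main=E topic=A]
After op 10 (merge): HEAD=main@F [main=F topic=A]
After op 11 (merge): HEAD=main@G [main=G topic=A]

Answer: main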